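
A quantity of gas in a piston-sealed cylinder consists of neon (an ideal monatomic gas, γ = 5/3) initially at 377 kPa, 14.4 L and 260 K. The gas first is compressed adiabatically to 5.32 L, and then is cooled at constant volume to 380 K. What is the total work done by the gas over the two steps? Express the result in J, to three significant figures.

W_total ≈ -7670 J

Step 1 (adiabatic): W = (P₁V₁ − P₂V₂)/(γ−1) = (5429 − 10544)/0.667 = -7673 J.
Step 2 (isochoric): W = 0 (constant volume).
W_total = -7673 + 0 = -7673 J.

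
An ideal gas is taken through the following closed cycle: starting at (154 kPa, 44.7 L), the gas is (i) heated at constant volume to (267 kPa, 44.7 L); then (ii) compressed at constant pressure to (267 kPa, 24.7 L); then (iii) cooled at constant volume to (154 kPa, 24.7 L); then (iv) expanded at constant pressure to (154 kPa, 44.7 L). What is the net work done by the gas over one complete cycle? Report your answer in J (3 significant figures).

Constant-volume legs do no work.
W(ii) = (267)(24.7 − 44.7) = -5340 J; W(iv) = (154)(44.7 − 24.7) = 3080 J.
W_net = -5340 + 3080 = -2260 J (the counter-clockwise enclosed area).

W_net ≈ -2260 J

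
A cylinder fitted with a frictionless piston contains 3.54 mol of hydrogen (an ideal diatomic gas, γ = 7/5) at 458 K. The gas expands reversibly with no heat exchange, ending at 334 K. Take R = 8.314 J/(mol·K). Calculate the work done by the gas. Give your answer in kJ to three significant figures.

Adiabatic ⇒ Q = 0, so W_by = −ΔU = nCᵥ(T₁ − T₂).
Cᵥ = 5R/2 = 20.79 J/(mol·K).
W = (3.54)(20.79)(458 − 334) = 9124 J.

W ≈ 9.12 kJ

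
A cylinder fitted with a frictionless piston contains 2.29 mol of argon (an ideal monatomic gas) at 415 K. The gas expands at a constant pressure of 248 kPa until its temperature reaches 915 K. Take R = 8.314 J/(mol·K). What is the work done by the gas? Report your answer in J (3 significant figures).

W ≈ 9520 J

Isobaric: W = P ΔV = nR ΔT.
W = (2.29)(8.314)(915 − 415) = 9520 J.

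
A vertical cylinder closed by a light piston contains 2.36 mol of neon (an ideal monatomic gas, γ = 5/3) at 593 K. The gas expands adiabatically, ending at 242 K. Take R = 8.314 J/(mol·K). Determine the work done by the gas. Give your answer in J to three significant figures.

W ≈ 10300 J

Adiabatic ⇒ Q = 0, so W_by = −ΔU = nCᵥ(T₁ − T₂).
Cᵥ = 3R/2 = 12.47 J/(mol·K).
W = (2.36)(12.47)(593 − 242) = 10330 J.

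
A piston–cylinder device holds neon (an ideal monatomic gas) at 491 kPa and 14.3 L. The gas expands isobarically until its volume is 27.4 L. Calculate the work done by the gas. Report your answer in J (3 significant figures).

W ≈ 6430 J

Isobaric: W = P ΔV.
W = (491 kPa)(27.4 − 14.3 L) = (491)(13.1) = 6432 J.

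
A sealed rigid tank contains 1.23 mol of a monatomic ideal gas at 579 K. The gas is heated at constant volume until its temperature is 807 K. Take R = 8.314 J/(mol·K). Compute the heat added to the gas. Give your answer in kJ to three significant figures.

Constant volume ⇒ W = 0, so Q = ΔU = nCᵥΔT with Cᵥ = 3R/2 = 12.47 J/(mol·K).
ΔU = (1.23)(12.47)(807 − 579) = 3497 J.

Q ≈ 3.50 kJ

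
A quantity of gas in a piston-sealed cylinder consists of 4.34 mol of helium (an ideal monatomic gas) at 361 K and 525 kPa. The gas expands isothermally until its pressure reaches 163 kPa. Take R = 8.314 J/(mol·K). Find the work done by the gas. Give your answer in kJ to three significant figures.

W ≈ 15.2 kJ

Isothermal process: W = nRT ln(V₂/V₁) = nRT ln(P₁/P₂).
W = (4.34)(8.314)(361) × ln(525/163)
  = 13026 × ln(3.221) = 13026 × 1.17
W_by_gas = 15236 J.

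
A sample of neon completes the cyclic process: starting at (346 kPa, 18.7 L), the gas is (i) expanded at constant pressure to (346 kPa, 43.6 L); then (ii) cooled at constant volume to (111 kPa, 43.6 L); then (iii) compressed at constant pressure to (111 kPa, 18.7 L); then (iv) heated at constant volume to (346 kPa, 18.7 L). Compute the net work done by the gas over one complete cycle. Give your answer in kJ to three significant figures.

W_net ≈ 5.85 kJ

Constant-volume legs do no work.
W(i) = (346)(43.6 − 18.7) = 8615 J; W(iii) = (111)(18.7 − 43.6) = -2764 J.
W_net = 8615 − 2764 = 5852 J (the clockwise enclosed area).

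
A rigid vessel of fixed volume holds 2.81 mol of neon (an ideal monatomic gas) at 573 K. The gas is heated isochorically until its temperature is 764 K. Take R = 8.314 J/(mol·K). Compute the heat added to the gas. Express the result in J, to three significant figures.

Constant volume ⇒ W = 0, so Q = ΔU = nCᵥΔT with Cᵥ = 3R/2 = 12.47 J/(mol·K).
ΔU = (2.81)(12.47)(764 − 573) = 6693 J.

Q ≈ 6690 J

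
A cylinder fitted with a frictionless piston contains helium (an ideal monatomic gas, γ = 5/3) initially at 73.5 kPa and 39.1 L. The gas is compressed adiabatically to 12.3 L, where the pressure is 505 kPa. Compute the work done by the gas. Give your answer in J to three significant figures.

W ≈ -5010 J

Adiabatic: W = (P₁V₁ − P₂V₂)/(γ − 1) with γ = 5/3.
P₁V₁ = 2874 J, P₂V₂ = 6212 J.
W = (2874 − 6212) / 0.6667 = -5006 J.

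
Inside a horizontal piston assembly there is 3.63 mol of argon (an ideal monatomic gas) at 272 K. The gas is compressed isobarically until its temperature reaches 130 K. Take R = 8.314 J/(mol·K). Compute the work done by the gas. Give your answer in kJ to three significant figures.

Isobaric: W = P ΔV = nR ΔT.
W = (3.63)(8.314)(130 − 272) = -4286 J.

W ≈ -4.29 kJ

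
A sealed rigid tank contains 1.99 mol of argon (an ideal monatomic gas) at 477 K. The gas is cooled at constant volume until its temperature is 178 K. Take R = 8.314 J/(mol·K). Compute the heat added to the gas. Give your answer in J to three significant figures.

Q ≈ -7420 J

Constant volume ⇒ W = 0, so Q = ΔU = nCᵥΔT with Cᵥ = 3R/2 = 12.47 J/(mol·K).
ΔU = (1.99)(12.47)(178 − 477) = -7420 J.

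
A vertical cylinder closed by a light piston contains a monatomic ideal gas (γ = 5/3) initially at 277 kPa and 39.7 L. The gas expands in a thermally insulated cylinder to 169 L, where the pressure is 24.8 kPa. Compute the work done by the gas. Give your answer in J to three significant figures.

Adiabatic: W = (P₁V₁ − P₂V₂)/(γ − 1) with γ = 5/3.
P₁V₁ = 10997 J, P₂V₂ = 4191 J.
W = (10997 − 4191) / 0.6667 = 10209 J.

W ≈ 10200 J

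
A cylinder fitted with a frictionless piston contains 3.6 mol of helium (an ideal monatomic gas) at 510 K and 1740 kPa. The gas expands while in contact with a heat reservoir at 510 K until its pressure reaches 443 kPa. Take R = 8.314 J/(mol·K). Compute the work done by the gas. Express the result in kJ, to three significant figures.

Isothermal process: W = nRT ln(V₂/V₁) = nRT ln(P₁/P₂).
W = (3.6)(8.314)(510) × ln(1740/443)
  = 15265 × ln(3.928) = 15265 × 1.368
W_by_gas = 20883 J.

W ≈ 20.9 kJ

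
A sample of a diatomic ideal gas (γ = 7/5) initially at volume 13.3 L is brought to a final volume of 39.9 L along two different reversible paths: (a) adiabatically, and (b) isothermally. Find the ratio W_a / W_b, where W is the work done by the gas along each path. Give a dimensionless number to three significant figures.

W_a / W_b ≈ 0.809

Path (a) adiabatic: W = P₁V₁(1 − (V₁/V₂)^(γ−1))/(γ−1) → W_a/(P₁V₁) = 0.889.
Path (b) isothermal: W = P₁V₁ ln(V₂/V₁) → W_b/(P₁V₁) = 1.099.
W_a / W_b = 0.889 / 1.099 = 0.8092.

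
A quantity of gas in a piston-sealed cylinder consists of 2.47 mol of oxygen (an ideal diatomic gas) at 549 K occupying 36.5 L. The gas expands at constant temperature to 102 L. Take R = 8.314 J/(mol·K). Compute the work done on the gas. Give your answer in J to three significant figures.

W ≈ -11600 J

Isothermal: W = nRT ln(V₂/V₁).
W = (2.47)(8.314)(549) × ln(102/36.5)
  = 11274 × 1.028
W_by_gas = 11586 J; work on gas = −W_by = -11586 J.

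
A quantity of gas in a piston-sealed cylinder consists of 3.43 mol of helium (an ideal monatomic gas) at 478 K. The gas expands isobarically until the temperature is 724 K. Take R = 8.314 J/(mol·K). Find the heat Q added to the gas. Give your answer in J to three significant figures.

Isobaric: W = nRΔT = (3.43)(8.314)(246) = 7015 J.
ΔU = nCᵥΔT with Cᵥ = 3R/2: ΔU = (3.43)(12.47)(246) = 10523 J.
Q = ΔU + W = 10523 + 7015 = 17538 J.

Q ≈ 17500 J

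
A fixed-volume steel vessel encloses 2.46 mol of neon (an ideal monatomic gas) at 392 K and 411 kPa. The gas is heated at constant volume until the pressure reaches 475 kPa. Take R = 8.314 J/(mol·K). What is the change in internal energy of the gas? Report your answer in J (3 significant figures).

ΔU ≈ 1870 J

Constant volume ⇒ W = 0, so Q = ΔU = nCᵥΔT with Cᵥ = 3R/2 = 12.47 J/(mol·K).
At constant V, T₂/T₁ = P₂/P₁ ⇒ ΔT = T₁(P₂/P₁ − 1) = 392·(475/411 − 1) = 61.04 K.
ΔU = (2.46)(12.47)(61.04) = 1873 J.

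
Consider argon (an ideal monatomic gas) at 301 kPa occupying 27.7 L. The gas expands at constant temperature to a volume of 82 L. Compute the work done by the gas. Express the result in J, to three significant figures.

Isothermal: W = nRT ln(V₂/V₁) = P₁V₁ ln(V₂/V₁).
P₁V₁ = (301 kPa)(27.7 L) = 8338 J.
W = 8338 × ln(82/27.7) = 8338 × 1.085
W_by_gas = 9049 J.

W ≈ 9050 J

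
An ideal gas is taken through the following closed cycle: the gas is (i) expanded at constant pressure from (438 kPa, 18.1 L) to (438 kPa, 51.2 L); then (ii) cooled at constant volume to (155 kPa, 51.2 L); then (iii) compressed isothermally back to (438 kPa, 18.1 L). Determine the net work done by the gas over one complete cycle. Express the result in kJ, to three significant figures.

W_net ≈ 6.25 kJ

Leg (i): W = PΔV = (438)(51.2 − 18.1) = 14498 J.
Leg (ii): W = 0.
Leg (iii): W = PᵢVᵢ ln(V_f/Vᵢ) = (7936) ln(18.1/51.2) = -8252 J.
W_net = 14498 − 8252 = 6246 J.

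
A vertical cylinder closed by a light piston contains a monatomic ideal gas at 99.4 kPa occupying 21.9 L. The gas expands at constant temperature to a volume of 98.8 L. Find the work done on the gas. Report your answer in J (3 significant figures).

Isothermal: W = nRT ln(V₂/V₁) = P₁V₁ ln(V₂/V₁).
P₁V₁ = (99.4 kPa)(21.9 L) = 2177 J.
W = 2177 × ln(98.8/21.9) = 2177 × 1.507
W_by_gas = 3280 J; work on gas = −W_by = -3280 J.

W ≈ -3280 J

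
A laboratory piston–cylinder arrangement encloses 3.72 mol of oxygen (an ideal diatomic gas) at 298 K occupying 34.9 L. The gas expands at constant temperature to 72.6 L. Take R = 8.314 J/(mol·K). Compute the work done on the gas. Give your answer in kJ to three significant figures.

W ≈ -6.75 kJ

Isothermal: W = nRT ln(V₂/V₁).
W = (3.72)(8.314)(298) × ln(72.6/34.9)
  = 9217 × 0.7325
W_by_gas = 6751 J; work on gas = −W_by = -6751 J.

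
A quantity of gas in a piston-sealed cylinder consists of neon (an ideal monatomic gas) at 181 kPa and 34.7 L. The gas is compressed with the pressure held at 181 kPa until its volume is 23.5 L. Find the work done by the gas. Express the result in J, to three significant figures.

W ≈ -2030 J

Isobaric: W = P ΔV.
W = (181 kPa)(23.5 − 34.7 L) = (181)(-11.2) = -2027 J.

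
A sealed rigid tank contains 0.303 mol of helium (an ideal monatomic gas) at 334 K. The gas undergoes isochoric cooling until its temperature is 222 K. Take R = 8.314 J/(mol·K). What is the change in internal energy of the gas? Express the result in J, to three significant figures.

Constant volume ⇒ W = 0, so Q = ΔU = nCᵥΔT with Cᵥ = 3R/2 = 12.47 J/(mol·K).
ΔU = (0.303)(12.47)(222 − 334) = -423.2 J.

ΔU ≈ -423 J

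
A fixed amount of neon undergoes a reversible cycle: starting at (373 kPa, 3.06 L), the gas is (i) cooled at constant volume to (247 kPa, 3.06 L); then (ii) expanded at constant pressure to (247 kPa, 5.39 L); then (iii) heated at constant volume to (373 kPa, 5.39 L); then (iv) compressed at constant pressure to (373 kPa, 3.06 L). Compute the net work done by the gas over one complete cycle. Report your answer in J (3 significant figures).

Constant-volume legs do no work.
W(ii) = (247)(5.39 − 3.06) = 575.5 J; W(iv) = (373)(3.06 − 5.39) = -869.1 J.
W_net = 575.5 − 869.1 = -293.6 J (the counter-clockwise enclosed area).

W_net ≈ -294 J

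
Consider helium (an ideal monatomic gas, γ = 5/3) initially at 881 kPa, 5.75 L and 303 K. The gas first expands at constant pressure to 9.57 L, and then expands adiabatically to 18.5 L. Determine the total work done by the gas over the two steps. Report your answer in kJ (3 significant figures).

Step 1 (isobaric): W = PΔV = (881 kPa)(9.57 − 5.75 L) = 3365 J.
After step 1: P = 881 kPa, V = 9.57 L, T = 504.3 K.
Step 2 (adiabatic): W = (P₁V₁ − P₂V₂)/(γ−1) = (8431 − 5433)/0.667 = 4497 J.
W_total = 3365 + 4497 = 7863 J.

W_total ≈ 7.86 kJ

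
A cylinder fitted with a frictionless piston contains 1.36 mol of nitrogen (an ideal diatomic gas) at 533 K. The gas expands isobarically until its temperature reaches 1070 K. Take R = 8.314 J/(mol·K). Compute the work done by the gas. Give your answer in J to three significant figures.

Isobaric: W = P ΔV = nR ΔT.
W = (1.36)(8.314)(1070 − 533) = 6072 J.

W ≈ 6070 J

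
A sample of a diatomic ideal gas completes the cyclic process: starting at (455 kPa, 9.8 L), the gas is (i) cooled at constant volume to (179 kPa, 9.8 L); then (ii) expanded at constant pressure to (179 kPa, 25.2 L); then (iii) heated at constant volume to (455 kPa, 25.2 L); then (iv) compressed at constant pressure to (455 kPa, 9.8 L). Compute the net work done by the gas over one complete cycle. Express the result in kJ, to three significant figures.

Constant-volume legs do no work.
W(ii) = (179)(25.2 − 9.8) = 2757 J; W(iv) = (455)(9.8 − 25.2) = -7007 J.
W_net = 2757 − 7007 = -4250 J (the counter-clockwise enclosed area).

W_net ≈ -4.25 kJ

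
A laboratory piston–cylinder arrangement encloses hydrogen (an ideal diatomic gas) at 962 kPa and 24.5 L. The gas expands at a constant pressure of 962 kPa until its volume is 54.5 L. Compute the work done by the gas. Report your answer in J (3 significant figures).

W ≈ 28900 J

Isobaric: W = P ΔV.
W = (962 kPa)(54.5 − 24.5 L) = (962)(30) = 28860 J.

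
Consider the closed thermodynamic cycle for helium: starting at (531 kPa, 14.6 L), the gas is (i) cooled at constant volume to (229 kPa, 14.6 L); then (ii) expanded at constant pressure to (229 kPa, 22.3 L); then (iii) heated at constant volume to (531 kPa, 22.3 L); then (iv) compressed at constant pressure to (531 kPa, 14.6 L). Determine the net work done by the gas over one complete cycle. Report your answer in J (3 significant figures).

Constant-volume legs do no work.
W(ii) = (229)(22.3 − 14.6) = 1763 J; W(iv) = (531)(14.6 − 22.3) = -4089 J.
W_net = 1763 − 4089 = -2325 J (the counter-clockwise enclosed area).

W_net ≈ -2330 J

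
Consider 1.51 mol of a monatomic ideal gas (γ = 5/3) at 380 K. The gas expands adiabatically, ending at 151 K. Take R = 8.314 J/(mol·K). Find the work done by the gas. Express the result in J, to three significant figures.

W ≈ 4310 J

Adiabatic ⇒ Q = 0, so W_by = −ΔU = nCᵥ(T₁ − T₂).
Cᵥ = 3R/2 = 12.47 J/(mol·K).
W = (1.51)(12.47)(380 − 151) = 4312 J.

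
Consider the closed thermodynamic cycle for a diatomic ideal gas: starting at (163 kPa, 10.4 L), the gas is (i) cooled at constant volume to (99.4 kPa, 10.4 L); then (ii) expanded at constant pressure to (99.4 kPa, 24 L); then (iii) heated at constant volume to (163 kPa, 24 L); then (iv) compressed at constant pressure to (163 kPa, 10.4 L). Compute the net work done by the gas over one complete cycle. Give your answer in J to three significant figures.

W_net ≈ -865 J

Constant-volume legs do no work.
W(ii) = (99.4)(24 − 10.4) = 1352 J; W(iv) = (163)(10.4 − 24) = -2217 J.
W_net = 1352 − 2217 = -865 J (the counter-clockwise enclosed area).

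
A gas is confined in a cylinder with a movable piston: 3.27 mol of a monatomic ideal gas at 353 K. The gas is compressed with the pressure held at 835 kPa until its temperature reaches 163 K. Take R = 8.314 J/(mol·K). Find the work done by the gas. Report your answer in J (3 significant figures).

W ≈ -5170 J

Isobaric: W = P ΔV = nR ΔT.
W = (3.27)(8.314)(163 − 353) = -5165 J.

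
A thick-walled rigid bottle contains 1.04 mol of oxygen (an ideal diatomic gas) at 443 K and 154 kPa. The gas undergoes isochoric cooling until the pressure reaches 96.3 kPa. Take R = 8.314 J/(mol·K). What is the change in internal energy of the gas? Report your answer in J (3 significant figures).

ΔU ≈ -3590 J

Constant volume ⇒ W = 0, so Q = ΔU = nCᵥΔT with Cᵥ = 5R/2 = 20.79 J/(mol·K).
At constant V, T₂/T₁ = P₂/P₁ ⇒ ΔT = T₁(P₂/P₁ − 1) = 443·(96.3/154 − 1) = -166 K.
ΔU = (1.04)(20.79)(-166) = -3588 J.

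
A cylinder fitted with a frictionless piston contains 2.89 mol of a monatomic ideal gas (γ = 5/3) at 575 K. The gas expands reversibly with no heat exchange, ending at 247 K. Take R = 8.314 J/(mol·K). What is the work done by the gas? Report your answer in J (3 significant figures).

Adiabatic ⇒ Q = 0, so W_by = −ΔU = nCᵥ(T₁ − T₂).
Cᵥ = 3R/2 = 12.47 J/(mol·K).
W = (2.89)(12.47)(575 − 247) = 11822 J.

W ≈ 11800 J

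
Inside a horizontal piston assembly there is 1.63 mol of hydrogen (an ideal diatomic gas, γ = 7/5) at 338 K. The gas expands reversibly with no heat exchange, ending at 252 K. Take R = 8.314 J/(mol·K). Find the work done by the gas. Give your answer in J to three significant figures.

W ≈ 2910 J

Adiabatic ⇒ Q = 0, so W_by = −ΔU = nCᵥ(T₁ − T₂).
Cᵥ = 5R/2 = 20.79 J/(mol·K).
W = (1.63)(20.79)(338 − 252) = 2914 J.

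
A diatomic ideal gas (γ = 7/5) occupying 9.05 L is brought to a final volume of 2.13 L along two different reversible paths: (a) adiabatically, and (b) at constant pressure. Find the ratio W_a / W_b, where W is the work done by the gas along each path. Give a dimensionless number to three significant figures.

W_a / W_b ≈ 2.56

Path (a) adiabatic: W = P₁V₁(1 − (V₁/V₂)^(γ−1))/(γ−1) → W_a/(P₁V₁) = -1.959.
Path (b) isobaric: W = P₁(V₂ − V₁) → W_b/(P₁V₁) = -0.7646.
W_a / W_b = -1.959 / -0.7646 = 2.562.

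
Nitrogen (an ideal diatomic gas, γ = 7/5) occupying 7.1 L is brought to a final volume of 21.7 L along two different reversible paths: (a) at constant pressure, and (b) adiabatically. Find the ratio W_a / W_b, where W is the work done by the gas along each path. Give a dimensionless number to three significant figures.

W_a / W_b ≈ 2.28

Path (a) isobaric: W = P₁(V₂ − V₁) → W_a/(P₁V₁) = 2.056.
Path (b) adiabatic: W = P₁V₁(1 − (V₁/V₂)^(γ−1))/(γ−1) → W_b/(P₁V₁) = 0.901.
W_a / W_b = 2.056 / 0.901 = 2.282.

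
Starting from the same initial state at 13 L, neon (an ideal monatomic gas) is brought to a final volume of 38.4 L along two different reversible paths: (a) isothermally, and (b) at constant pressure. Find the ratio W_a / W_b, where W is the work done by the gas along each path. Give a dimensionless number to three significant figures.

Path (a) isothermal: W = P₁V₁ ln(V₂/V₁) → W_a/(P₁V₁) = 1.083.
Path (b) isobaric: W = P₁(V₂ − V₁) → W_b/(P₁V₁) = 1.954.
W_a / W_b = 1.083 / 1.954 = 0.5543.

W_a / W_b ≈ 0.554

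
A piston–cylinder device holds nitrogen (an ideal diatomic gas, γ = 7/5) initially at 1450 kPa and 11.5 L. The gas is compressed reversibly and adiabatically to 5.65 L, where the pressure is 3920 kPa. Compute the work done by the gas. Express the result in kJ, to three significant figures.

W ≈ -13.7 kJ

Adiabatic: W = (P₁V₁ − P₂V₂)/(γ − 1) with γ = 7/5.
P₁V₁ = 16675 J, P₂V₂ = 22148 J.
W = (16675 − 22148) / 0.4 = -13683 J.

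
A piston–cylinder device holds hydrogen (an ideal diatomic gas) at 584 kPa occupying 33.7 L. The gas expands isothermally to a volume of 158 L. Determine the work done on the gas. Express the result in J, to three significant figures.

Isothermal: W = nRT ln(V₂/V₁) = P₁V₁ ln(V₂/V₁).
P₁V₁ = (584 kPa)(33.7 L) = 19681 J.
W = 19681 × ln(158/33.7) = 19681 × 1.545
W_by_gas = 30409 J; work on gas = −W_by = -30409 J.

W ≈ -30400 J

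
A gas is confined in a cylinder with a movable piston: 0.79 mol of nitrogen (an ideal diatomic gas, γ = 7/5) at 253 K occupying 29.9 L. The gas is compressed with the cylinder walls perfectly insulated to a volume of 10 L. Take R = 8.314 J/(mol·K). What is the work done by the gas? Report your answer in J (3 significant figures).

Adiabatic: TV^(γ−1) = const with γ = 7/5.
T₂ = T₁ (V₁/V₂)^(γ−1) = 253 × (29.9/10)^0.4 = 253 × 1.55 = 392.1 K.
W_by = nCᵥ(T₁ − T₂) = (0.79)(20.79)(253 − 392.1) = -2284 J.

W ≈ -2280 J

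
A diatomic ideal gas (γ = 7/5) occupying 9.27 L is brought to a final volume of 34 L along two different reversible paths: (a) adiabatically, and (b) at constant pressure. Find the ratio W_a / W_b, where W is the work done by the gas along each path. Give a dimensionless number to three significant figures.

W_a / W_b ≈ 0.380

Path (a) adiabatic: W = P₁V₁(1 − (V₁/V₂)^(γ−1))/(γ−1) → W_a/(P₁V₁) = 1.013.
Path (b) isobaric: W = P₁(V₂ − V₁) → W_b/(P₁V₁) = 2.668.
W_a / W_b = 1.013 / 2.668 = 0.3799.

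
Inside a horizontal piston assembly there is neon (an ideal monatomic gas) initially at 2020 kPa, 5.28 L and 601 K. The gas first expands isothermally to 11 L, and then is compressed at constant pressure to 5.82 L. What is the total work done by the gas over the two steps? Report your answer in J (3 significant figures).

W_total ≈ 2810 J

Step 1 (isothermal): W = P₁V₁ ln(V₂/V₁) = (10666) ln(11/5.28) = 7828 J.
After step 1: P = 969.6 kPa, V = 11 L, T = 601 K.
Step 2 (isobaric): W = PΔV = (969.6 kPa)(5.82 − 11 L) = -5023 J.
W_total = 7828 − 5023 = 2806 J.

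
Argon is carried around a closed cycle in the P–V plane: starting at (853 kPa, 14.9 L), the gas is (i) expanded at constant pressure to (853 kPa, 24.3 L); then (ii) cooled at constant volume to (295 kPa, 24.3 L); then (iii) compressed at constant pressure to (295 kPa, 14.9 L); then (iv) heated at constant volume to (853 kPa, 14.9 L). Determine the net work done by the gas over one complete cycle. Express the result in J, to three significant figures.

Constant-volume legs do no work.
W(i) = (853)(24.3 − 14.9) = 8018 J; W(iii) = (295)(14.9 − 24.3) = -2773 J.
W_net = 8018 − 2773 = 5245 J (the clockwise enclosed area).

W_net ≈ 5250 J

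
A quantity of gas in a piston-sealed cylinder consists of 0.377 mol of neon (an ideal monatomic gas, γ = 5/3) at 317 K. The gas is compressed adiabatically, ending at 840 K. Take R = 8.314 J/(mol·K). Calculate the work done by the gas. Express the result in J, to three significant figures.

Adiabatic ⇒ Q = 0, so W_by = −ΔU = nCᵥ(T₁ − T₂).
Cᵥ = 3R/2 = 12.47 J/(mol·K).
W = (0.377)(12.47)(317 − 840) = -2459 J.

W ≈ -2460 J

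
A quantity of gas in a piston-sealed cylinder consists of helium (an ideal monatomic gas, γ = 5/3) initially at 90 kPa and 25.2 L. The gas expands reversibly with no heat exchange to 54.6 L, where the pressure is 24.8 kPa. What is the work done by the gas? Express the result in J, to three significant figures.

W ≈ 1370 J

Adiabatic: W = (P₁V₁ − P₂V₂)/(γ − 1) with γ = 5/3.
P₁V₁ = 2268 J, P₂V₂ = 1354 J.
W = (2268 − 1354) / 0.6667 = 1371 J.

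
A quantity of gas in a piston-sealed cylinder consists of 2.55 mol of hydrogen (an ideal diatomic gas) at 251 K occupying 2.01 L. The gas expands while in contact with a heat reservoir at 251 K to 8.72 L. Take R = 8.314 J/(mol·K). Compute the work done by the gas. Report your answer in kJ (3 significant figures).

Isothermal: W = nRT ln(V₂/V₁).
W = (2.55)(8.314)(251) × ln(8.72/2.01)
  = 5321 × 1.467
W_by_gas = 7809 J.

W ≈ 7.81 kJ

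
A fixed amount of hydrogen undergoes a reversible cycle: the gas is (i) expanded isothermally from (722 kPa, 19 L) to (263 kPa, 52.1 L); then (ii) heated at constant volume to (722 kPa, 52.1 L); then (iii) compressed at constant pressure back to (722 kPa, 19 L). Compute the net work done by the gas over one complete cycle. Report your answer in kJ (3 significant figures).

W_net ≈ -10.1 kJ

Leg (i): W = PᵢVᵢ ln(V_f/Vᵢ) = (13718) ln(52.1/19) = 13838 J.
Leg (ii): W = 0.
Leg (iii): W = PΔV = (722)(19 − 52.1) = -23898 J.
W_net = 13838 − 23898 = -10060 J.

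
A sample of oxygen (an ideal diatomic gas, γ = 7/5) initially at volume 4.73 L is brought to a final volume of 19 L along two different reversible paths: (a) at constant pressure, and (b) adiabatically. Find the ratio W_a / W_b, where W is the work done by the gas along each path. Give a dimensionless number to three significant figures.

Path (a) isobaric: W = P₁(V₂ − V₁) → W_a/(P₁V₁) = 3.017.
Path (b) adiabatic: W = P₁V₁(1 − (V₁/V₂)^(γ−1))/(γ−1) → W_b/(P₁V₁) = 1.067.
W_a / W_b = 3.017 / 1.067 = 2.829.

W_a / W_b ≈ 2.83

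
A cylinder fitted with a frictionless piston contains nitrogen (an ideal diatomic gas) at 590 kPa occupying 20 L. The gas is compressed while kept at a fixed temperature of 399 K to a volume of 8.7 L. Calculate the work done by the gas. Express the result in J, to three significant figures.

Isothermal: W = nRT ln(V₂/V₁) = P₁V₁ ln(V₂/V₁).
P₁V₁ = (590 kPa)(20 L) = 11800 J.
W = 11800 × ln(8.7/20) = 11800 × -0.8324
W_by_gas = -9822 J.

W ≈ -9820 J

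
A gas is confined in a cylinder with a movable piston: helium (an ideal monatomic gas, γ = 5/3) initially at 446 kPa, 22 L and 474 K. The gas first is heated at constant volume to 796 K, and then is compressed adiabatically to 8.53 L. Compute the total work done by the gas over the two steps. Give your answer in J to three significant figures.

W_total ≈ -21800 J

Step 1 (isochoric): W = 0 (constant volume).
After step 1: P = 749 kPa (V unchanged).
Step 2 (adiabatic): W = (P₁V₁ − P₂V₂)/(γ−1) = (16478 − 30989)/0.667 = -21767 J.
W_total = 0 − 21767 = -21767 J.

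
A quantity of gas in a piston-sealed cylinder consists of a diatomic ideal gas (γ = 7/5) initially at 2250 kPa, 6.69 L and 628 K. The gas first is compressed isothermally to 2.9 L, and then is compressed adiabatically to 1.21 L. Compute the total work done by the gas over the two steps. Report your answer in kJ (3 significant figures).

Step 1 (isothermal): W = P₁V₁ ln(V₂/V₁) = (15052) ln(2.9/6.69) = -12582 J.
After step 1: P = 5191 kPa, V = 2.9 L, T = 628 K.
Step 2 (adiabatic): W = (P₁V₁ − P₂V₂)/(γ−1) = (15052 − 21353)/0.4 = -15751 J.
W_total = -12582 − 15751 = -28333 J.

W_total ≈ -28.3 kJ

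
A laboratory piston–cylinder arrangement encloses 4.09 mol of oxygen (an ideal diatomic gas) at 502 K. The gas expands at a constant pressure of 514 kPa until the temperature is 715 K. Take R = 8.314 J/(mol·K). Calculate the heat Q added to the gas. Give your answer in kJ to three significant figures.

Isobaric: W = nRΔT = (4.09)(8.314)(213) = 7243 J.
ΔU = nCᵥΔT with Cᵥ = 5R/2: ΔU = (4.09)(20.79)(213) = 18107 J.
Q = ΔU + W = 18107 + 7243 = 25350 J.

Q ≈ 25.4 kJ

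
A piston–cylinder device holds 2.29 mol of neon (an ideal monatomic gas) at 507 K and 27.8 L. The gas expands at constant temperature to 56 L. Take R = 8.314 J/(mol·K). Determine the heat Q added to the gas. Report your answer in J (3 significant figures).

Q ≈ 6760 J

Isothermal ⇒ ΔU = 0, so Q = W = nRT ln(V₂/V₁).
Q = (2.29)(8.314)(507) ln(56/27.8) = 9653 × 0.7003 = 6760 J.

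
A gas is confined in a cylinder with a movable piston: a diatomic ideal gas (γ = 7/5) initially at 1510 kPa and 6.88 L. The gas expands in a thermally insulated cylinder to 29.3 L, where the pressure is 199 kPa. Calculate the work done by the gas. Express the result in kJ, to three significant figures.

Adiabatic: W = (P₁V₁ − P₂V₂)/(γ − 1) with γ = 7/5.
P₁V₁ = 10389 J, P₂V₂ = 5831 J.
W = (10389 − 5831) / 0.4 = 11395 J.

W ≈ 11.4 kJ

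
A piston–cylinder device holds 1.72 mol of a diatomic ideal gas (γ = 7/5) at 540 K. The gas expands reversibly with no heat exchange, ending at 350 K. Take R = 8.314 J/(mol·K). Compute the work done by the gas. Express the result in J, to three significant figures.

Adiabatic ⇒ Q = 0, so W_by = −ΔU = nCᵥ(T₁ − T₂).
Cᵥ = 5R/2 = 20.79 J/(mol·K).
W = (1.72)(20.79)(540 − 350) = 6793 J.

W ≈ 6790 J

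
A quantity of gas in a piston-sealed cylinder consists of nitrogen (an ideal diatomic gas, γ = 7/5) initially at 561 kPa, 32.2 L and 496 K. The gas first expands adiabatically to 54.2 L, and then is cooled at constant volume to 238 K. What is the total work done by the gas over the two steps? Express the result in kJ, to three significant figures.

W_total ≈ 8.49 kJ

Step 1 (adiabatic): W = (P₁V₁ − P₂V₂)/(γ−1) = (18064 − 14668)/0.4 = 8491 J.
Step 2 (isochoric): W = 0 (constant volume).
W_total = 8491 + 0 = 8491 J.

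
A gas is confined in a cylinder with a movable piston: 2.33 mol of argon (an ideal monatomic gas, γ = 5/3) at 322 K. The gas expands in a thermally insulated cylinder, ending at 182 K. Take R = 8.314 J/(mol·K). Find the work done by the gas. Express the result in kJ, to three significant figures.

W ≈ 4.07 kJ

Adiabatic ⇒ Q = 0, so W_by = −ΔU = nCᵥ(T₁ − T₂).
Cᵥ = 3R/2 = 12.47 J/(mol·K).
W = (2.33)(12.47)(322 − 182) = 4068 J.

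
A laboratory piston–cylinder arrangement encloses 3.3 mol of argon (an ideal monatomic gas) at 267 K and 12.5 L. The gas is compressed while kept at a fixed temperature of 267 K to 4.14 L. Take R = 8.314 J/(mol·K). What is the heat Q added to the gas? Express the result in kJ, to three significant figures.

Q ≈ -8.09 kJ

Isothermal ⇒ ΔU = 0, so Q = W = nRT ln(V₂/V₁).
Q = (3.3)(8.314)(267) ln(4.14/12.5) = 7325 × -1.105 = -8095 J.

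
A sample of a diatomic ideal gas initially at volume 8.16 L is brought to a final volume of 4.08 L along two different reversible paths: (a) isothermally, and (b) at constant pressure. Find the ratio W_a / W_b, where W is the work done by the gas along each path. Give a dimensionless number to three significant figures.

Path (a) isothermal: W = P₁V₁ ln(V₂/V₁) → W_a/(P₁V₁) = -0.6931.
Path (b) isobaric: W = P₁(V₂ − V₁) → W_b/(P₁V₁) = -0.5.
W_a / W_b = -0.6931 / -0.5 = 1.386.

W_a / W_b ≈ 1.39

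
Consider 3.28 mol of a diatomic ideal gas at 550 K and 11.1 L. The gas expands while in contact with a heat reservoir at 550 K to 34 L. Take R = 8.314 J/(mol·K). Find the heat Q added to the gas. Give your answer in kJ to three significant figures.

Isothermal ⇒ ΔU = 0, so Q = W = nRT ln(V₂/V₁).
Q = (3.28)(8.314)(550) ln(34/11.1) = 14998 × 1.119 = 16790 J.

Q ≈ 16.8 kJ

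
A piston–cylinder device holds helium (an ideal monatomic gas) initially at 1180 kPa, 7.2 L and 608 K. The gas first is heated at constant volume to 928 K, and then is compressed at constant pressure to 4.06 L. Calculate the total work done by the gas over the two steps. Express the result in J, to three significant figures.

W_total ≈ -5660 J

Step 1 (isochoric): W = 0 (constant volume).
After step 1: P = 1801 kPa (V unchanged).
Step 2 (isobaric): W = PΔV = (1801 kPa)(4.06 − 7.2 L) = -5655 J.
W_total = 0 − 5655 = -5655 J.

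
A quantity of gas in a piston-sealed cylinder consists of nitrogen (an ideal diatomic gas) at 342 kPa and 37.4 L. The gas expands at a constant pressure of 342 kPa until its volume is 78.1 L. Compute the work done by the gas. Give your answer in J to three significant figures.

Isobaric: W = P ΔV.
W = (342 kPa)(78.1 − 37.4 L) = (342)(40.7) = 13919 J.

W ≈ 13900 J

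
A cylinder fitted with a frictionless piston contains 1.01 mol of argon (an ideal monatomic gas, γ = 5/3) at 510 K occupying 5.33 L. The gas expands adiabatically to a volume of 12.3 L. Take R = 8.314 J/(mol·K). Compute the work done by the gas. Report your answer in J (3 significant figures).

W ≈ 2750 J

Adiabatic: TV^(γ−1) = const with γ = 5/3.
T₂ = T₁ (V₁/V₂)^(γ−1) = 510 × (5.33/12.3)^0.667 = 510 × 0.5726 = 292 K.
W_by = nCᵥ(T₁ − T₂) = (1.01)(12.47)(510 − 292) = 2745 J.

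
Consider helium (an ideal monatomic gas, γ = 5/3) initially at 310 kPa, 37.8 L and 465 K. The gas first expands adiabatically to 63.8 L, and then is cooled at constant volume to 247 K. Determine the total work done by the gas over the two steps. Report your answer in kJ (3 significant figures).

W_total ≈ 5.18 kJ

Step 1 (adiabatic): W = (P₁V₁ − P₂V₂)/(γ−1) = (11718 − 8266)/0.667 = 5178 J.
Step 2 (isochoric): W = 0 (constant volume).
W_total = 5178 + 0 = 5178 J.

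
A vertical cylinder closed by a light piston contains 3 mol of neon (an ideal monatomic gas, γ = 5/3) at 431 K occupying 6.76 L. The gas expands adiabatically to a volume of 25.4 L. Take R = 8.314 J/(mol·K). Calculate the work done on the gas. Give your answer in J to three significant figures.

W ≈ -9450 J

Adiabatic: TV^(γ−1) = const with γ = 5/3.
T₂ = T₁ (V₁/V₂)^(γ−1) = 431 × (6.76/25.4)^0.667 = 431 × 0.4138 = 178.3 K.
W_by = nCᵥ(T₁ − T₂) = (3)(12.47)(431 − 178.3) = 9453 J.
Work on gas = −W_by = -9453 J.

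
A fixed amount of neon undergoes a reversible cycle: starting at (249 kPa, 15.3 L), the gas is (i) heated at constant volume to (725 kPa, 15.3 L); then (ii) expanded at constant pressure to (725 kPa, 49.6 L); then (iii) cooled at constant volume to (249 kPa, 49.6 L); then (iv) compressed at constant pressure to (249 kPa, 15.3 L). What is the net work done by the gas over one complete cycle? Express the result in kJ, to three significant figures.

Constant-volume legs do no work.
W(ii) = (725)(49.6 − 15.3) = 24867 J; W(iv) = (249)(15.3 − 49.6) = -8541 J.
W_net = 24867 − 8541 = 16327 J (the clockwise enclosed area).

W_net ≈ 16.3 kJ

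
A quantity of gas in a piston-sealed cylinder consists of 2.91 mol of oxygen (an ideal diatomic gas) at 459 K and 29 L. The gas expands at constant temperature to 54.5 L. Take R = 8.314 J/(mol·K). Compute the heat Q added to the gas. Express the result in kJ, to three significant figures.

Q ≈ 7.01 kJ

Isothermal ⇒ ΔU = 0, so Q = W = nRT ln(V₂/V₁).
Q = (2.91)(8.314)(459) ln(54.5/29) = 11105 × 0.6309 = 7006 J.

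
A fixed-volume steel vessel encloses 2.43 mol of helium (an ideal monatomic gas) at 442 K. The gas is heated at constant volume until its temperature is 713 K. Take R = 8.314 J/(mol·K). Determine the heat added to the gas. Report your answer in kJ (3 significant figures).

Q ≈ 8.21 kJ

Constant volume ⇒ W = 0, so Q = ΔU = nCᵥΔT with Cᵥ = 3R/2 = 12.47 J/(mol·K).
ΔU = (2.43)(12.47)(713 − 442) = 8213 J.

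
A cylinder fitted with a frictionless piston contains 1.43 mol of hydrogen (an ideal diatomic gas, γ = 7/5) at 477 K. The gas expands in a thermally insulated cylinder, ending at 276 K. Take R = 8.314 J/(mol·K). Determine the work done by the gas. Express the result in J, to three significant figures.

W ≈ 5970 J

Adiabatic ⇒ Q = 0, so W_by = −ΔU = nCᵥ(T₁ − T₂).
Cᵥ = 5R/2 = 20.79 J/(mol·K).
W = (1.43)(20.79)(477 − 276) = 5974 J.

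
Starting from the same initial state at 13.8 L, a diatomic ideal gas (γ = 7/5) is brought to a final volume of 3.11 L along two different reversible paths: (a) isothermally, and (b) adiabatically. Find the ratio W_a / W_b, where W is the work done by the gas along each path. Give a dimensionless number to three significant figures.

W_a / W_b ≈ 0.731

Path (a) isothermal: W = P₁V₁ ln(V₂/V₁) → W_a/(P₁V₁) = -1.49.
Path (b) adiabatic: W = P₁V₁(1 − (V₁/V₂)^(γ−1))/(γ−1) → W_b/(P₁V₁) = -2.037.
W_a / W_b = -1.49 / -2.037 = 0.7314.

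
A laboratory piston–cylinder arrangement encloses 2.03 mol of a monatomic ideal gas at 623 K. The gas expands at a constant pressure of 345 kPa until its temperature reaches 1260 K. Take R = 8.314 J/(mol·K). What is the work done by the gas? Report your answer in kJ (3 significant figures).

W ≈ 10.8 kJ

Isobaric: W = P ΔV = nR ΔT.
W = (2.03)(8.314)(1260 − 623) = 10751 J.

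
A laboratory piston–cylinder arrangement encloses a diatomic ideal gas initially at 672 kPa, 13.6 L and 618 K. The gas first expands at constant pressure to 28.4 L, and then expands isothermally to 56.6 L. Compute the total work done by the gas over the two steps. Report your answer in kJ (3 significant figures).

Step 1 (isobaric): W = PΔV = (672 kPa)(28.4 − 13.6 L) = 9946 J.
After step 1: P = 672 kPa, V = 28.4 L, T = 1291 K.
Step 2 (isothermal): W = P₁V₁ ln(V₂/V₁) = (19085) ln(56.6/28.4) = 13161 J.
W_total = 9946 + 13161 = 23107 J.

W_total ≈ 23.1 kJ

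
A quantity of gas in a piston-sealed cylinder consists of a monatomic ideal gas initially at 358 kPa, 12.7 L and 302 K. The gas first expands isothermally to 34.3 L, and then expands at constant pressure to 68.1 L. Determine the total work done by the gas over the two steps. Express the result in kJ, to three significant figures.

Step 1 (isothermal): W = P₁V₁ ln(V₂/V₁) = (4547) ln(34.3/12.7) = 4517 J.
After step 1: P = 132.6 kPa, V = 34.3 L, T = 302 K.
Step 2 (isobaric): W = PΔV = (132.6 kPa)(68.1 − 34.3 L) = 4480 J.
W_total = 4517 + 4480 = 8998 J.

W_total ≈ 9.00 kJ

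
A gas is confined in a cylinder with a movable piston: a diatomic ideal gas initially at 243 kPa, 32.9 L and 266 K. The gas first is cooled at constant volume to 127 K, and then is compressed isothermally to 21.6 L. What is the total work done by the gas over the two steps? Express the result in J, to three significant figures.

Step 1 (isochoric): W = 0 (constant volume).
After step 1: P = 116 kPa (V unchanged).
Step 2 (isothermal): W = P₁V₁ ln(V₂/V₁) = (3817) ln(21.6/32.9) = -1606 J.
W_total = 0 − 1606 = -1606 J.

W_total ≈ -1610 J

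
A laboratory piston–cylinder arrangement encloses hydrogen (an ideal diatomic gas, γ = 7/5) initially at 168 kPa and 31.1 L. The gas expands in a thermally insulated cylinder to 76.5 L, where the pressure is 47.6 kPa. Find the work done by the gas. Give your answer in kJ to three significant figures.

W ≈ 3.96 kJ

Adiabatic: W = (P₁V₁ − P₂V₂)/(γ − 1) with γ = 7/5.
P₁V₁ = 5225 J, P₂V₂ = 3641 J.
W = (5225 − 3641) / 0.4 = 3959 J.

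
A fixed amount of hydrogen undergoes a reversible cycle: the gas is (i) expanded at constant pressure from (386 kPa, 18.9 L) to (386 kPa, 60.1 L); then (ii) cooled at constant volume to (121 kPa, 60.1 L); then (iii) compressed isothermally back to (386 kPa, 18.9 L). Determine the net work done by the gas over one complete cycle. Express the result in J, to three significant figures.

W_net ≈ 7490 J

Leg (i): W = PΔV = (386)(60.1 − 18.9) = 15903 J.
Leg (ii): W = 0.
Leg (iii): W = PᵢVᵢ ln(V_f/Vᵢ) = (7272) ln(18.9/60.1) = -8413 J.
W_net = 15903 − 8413 = 7490 J.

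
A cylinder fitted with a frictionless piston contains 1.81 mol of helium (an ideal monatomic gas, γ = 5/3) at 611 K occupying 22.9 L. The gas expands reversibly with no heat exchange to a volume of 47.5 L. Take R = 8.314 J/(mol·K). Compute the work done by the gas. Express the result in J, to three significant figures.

Adiabatic: TV^(γ−1) = const with γ = 5/3.
T₂ = T₁ (V₁/V₂)^(γ−1) = 611 × (22.9/47.5)^0.667 = 611 × 0.6148 = 375.7 K.
W_by = nCᵥ(T₁ − T₂) = (1.81)(12.47)(611 − 375.7) = 5312 J.

W ≈ 5310 J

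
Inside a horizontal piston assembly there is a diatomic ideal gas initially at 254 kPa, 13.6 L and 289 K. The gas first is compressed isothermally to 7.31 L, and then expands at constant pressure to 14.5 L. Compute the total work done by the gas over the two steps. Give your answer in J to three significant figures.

W_total ≈ 1250 J

Step 1 (isothermal): W = P₁V₁ ln(V₂/V₁) = (3454) ln(7.31/13.6) = -2145 J.
After step 1: P = 472.6 kPa, V = 7.31 L, T = 289 K.
Step 2 (isobaric): W = PΔV = (472.6 kPa)(14.5 − 7.31 L) = 3398 J.
W_total = -2145 + 3398 = 1253 J.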